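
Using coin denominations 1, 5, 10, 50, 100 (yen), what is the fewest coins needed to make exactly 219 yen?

8

219 = 2×100 + 1×10 + 1×5 + 4×1
Total coins = 2 + 1 + 1 + 4 = 8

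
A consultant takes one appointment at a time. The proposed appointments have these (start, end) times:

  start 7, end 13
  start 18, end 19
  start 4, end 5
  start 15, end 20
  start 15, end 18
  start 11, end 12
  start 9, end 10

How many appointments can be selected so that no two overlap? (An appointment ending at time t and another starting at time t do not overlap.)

Sort by end time and greedily take each interval whose start is ≥ the last chosen end.
Sorted by end: (4,5)  (9,10)  (11,12)  (7,13)  (15,18)  (18,19)  (15,20)
take (4,5); take (9,10); take (11,12); skip (7,13); take (15,18); take (18,19).
Selected 5 appointments.

5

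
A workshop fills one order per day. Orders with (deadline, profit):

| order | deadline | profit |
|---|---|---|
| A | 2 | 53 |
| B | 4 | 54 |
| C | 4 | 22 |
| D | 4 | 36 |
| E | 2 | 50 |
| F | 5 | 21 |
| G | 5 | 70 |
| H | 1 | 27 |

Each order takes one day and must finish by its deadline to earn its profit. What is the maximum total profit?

Profit order: G=70 B=54 A=53 E=50 D=36 H=27 C=22 F=21
Assign: G→slot 5, B→slot 4, A→slot 2, E→slot 1, D→slot 3, H skipped, C skipped, F skipped.
Slots: [1:E] [2:A] [3:D] [4:B] [5:G]
Profit = 50 + 53 + 36 + 54 + 70 = 263

263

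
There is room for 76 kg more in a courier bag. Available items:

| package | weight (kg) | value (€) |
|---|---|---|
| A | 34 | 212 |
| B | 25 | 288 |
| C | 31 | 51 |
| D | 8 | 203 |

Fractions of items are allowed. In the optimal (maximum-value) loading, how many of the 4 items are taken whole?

3

Order: D (203/8=25.38) > B (288/25=11.52) > A (212/34=6.24) > C (51/31=1.65)
Fill: take D (8 @ 203) → take B (25 @ 288) → take A (34 @ 212) → take 9/31 of C → 14.81; 76/76 used.
3 item(s) taken whole; one partial (take 9/31 of C).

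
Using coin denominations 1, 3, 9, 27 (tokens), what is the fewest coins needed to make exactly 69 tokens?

69 = 2×27 + 1×9 + 2×3
Total coins = 2 + 1 + 2 = 5

5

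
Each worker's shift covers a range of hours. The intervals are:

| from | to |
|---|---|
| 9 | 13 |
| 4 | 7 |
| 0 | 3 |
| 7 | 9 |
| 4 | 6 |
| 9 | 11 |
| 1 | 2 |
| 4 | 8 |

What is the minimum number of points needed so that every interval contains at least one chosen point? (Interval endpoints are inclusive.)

3

Process intervals by earliest right end; each time one isn't hit yet, stab at its right endpoint.
By right end: [1,2]  [0,3]  [4,6]  [4,7]  [4,8]  [7,9]  [9,11]  [9,13]
[1,2] uncovered → point at 2; [4,6] uncovered → point at 6; [7,9] uncovered → point at 9.
Points: 2, 6, 9 (3 total).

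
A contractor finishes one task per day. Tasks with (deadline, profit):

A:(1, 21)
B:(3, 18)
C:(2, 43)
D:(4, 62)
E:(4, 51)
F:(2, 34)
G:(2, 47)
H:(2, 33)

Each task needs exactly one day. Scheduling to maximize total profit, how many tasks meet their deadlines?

Sort by profit descending; place each in the latest free slot ≤ its deadline.
By profit: D(d4,62), E(d4,51), G(d2,47), C(d2,43), F(d2,34), H(d2,33), A(d1,21), B(d3,18)
D→slot 4; E→slot 3; G→slot 2; C→slot 1; F skipped; H skipped; A skipped; B skipped.
4 of 8 scheduled.

4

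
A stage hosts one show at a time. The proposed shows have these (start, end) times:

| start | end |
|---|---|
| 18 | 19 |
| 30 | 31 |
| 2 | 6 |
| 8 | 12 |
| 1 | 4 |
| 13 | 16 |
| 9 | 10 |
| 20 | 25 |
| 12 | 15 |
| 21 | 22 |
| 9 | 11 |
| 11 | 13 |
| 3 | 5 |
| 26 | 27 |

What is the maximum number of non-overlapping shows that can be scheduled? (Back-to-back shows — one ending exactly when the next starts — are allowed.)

Greedy by earliest finish: after sorting by end time, pick each interval compatible with the last pick.
Sorted by end: (1,4)  (3,5)  (2,6)  (9,10)  (9,11)  (8,12)  (11,13)  (12,15)  (13,16)  (18,19)  (21,22)  (20,25)  (26,27)  (30,31)
take (1,4); skip (2,6); take (9,10); take (11,13); take (13,16); take (18,19); take (21,22); take (26,27); take (30,31).
Selected 8 shows.

8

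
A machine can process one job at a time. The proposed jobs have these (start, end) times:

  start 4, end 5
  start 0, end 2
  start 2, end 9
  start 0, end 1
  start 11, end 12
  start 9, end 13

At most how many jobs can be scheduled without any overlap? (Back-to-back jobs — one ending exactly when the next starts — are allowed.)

3

By end time: (0,1), (0,2), (4,5), (2,9), (11,12), (9,13).
Pick (0,1); next start ≥ 1 → (4,5); next start ≥ 5 → (11,12).
Selected 3 jobs.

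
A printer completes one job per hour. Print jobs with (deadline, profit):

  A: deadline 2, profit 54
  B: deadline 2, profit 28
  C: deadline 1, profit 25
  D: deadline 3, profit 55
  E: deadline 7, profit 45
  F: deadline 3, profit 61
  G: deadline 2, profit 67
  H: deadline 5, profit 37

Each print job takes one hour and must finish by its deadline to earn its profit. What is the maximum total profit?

265

Take jobs in profit order; each goes to the latest open slot no later than its deadline.
Profit order: G=67 F=61 D=55 A=54 E=45 H=37 B=28 C=25
Assign: G→slot 2, F→slot 3, D→slot 1, A skipped, E→slot 7, H→slot 5, B skipped, C skipped.
Slots: [1:D] [2:G] [3:F] [5:H] [7:E]
Profit = 55 + 67 + 61 + 37 + 45 = 265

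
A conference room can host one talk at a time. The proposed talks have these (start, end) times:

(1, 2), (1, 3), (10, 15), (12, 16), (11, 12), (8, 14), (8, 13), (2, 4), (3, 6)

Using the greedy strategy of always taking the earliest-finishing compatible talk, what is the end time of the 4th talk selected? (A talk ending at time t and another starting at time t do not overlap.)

16

Greedy by earliest finish: after sorting by end time, pick each interval compatible with the last pick.
By end time: (1,2), (1,3), (2,4), (3,6), (11,12), (8,13), (8,14), (10,15), (12,16).
Pick (1,2); next start ≥ 2 → (2,4); next start ≥ 4 → (11,12); next start ≥ 12 → (12,16).
Selected: (1,2) (2,4) (11,12) (12,16)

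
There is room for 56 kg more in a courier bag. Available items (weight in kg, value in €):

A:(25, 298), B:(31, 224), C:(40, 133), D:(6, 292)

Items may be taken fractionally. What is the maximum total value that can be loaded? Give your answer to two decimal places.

Greedy by value/weight ratio, highest first.
Ratios (sorted): D 48.67, A 11.92, B 7.23, C 3.33
take D (6 @ 292); take A (25 @ 298); take 25/31 of B → 180.65. Capacity used 56/56.
Total value = 770.65

770.65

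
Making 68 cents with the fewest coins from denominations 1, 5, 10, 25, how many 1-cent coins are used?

3

Greedy: take as many of the largest coin as possible, then repeat with the remainder.
68 − 2×25→18 − 1×10→8 − 1×5→3 − 3×1→0
Count of 1: 3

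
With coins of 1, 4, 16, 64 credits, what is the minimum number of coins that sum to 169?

7

169 − 2×64→41 − 2×16→9 − 2×4→1 − 1×1→0
Total coins = 2 + 2 + 2 + 1 = 7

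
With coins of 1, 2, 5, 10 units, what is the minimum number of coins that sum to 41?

5

41 − 4×10→1 − 1×1→0
Total coins = 4 + 1 = 5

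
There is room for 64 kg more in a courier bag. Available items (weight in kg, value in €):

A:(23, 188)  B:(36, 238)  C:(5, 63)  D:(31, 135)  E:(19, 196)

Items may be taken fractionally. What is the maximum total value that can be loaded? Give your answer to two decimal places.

Order: C (63/5=12.60) > E (196/19=10.32) > A (188/23=8.17) > B (238/36=6.61) > D (135/31=4.35)
Fill: take C (5 @ 63) → take E (19 @ 196) → take A (23 @ 188) → take 17/36 of B → 112.39; 64/64 used.
Total value = 559.39

559.39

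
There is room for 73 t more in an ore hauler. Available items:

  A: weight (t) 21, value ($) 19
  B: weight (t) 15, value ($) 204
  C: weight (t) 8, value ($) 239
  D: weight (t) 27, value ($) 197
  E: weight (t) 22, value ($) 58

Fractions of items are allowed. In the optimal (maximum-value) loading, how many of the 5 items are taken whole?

4

Sort by value per unit weight and fill in that order.
Order: C (239/8=29.88) > B (204/15=13.60) > D (197/27=7.30) > E (58/22=2.64) > A (19/21=0.90)
Fill: take C (8 @ 239) → take B (15 @ 204) → take D (27 @ 197) → take E (22 @ 58) → take 1/21 of A → 0.90; 73/73 used.
4 item(s) taken whole; one partial (take 1/21 of A).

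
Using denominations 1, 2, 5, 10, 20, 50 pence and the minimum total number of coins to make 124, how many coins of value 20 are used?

Greedy: take as many of the largest coin as possible, then repeat with the remainder.
124 = 2×50 + 1×20 + 2×2
Count of 20: 1

1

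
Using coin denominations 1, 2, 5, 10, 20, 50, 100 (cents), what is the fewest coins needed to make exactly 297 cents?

7

297 − 2×100→97 − 1×50→47 − 2×20→7 − 1×5→2 − 1×2→0
Total coins = 2 + 1 + 2 + 1 + 1 = 7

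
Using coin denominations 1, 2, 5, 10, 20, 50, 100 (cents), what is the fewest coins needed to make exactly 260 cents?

4

260 − 2×100→60 − 1×50→10 − 1×10→0
Total coins = 2 + 1 + 1 = 4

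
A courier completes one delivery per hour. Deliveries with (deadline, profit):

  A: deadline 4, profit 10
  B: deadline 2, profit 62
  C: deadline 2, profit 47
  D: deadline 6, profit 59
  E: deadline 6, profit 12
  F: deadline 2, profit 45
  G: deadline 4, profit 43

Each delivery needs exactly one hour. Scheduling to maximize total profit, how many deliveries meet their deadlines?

6

Take jobs in profit order; each goes to the latest open slot no later than its deadline.
Profit order: B=62 D=59 C=47 F=45 G=43 E=12 A=10
Assign: B→slot 2, D→slot 6, C→slot 1, F skipped, G→slot 4, E→slot 5, A→slot 3.
Slots: [1:C] [2:B] [3:A] [4:G] [5:E] [6:D]
6 of 7 scheduled.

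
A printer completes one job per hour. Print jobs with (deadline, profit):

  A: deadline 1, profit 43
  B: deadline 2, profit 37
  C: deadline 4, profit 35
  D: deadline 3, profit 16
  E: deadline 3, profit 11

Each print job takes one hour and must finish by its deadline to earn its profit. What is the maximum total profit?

131

By profit: A(d1,43), B(d2,37), C(d4,35), D(d3,16), E(d3,11)
A→slot 1; B→slot 2; C→slot 4; D→slot 3; E skipped.
Profit = 43 + 37 + 16 + 35 = 131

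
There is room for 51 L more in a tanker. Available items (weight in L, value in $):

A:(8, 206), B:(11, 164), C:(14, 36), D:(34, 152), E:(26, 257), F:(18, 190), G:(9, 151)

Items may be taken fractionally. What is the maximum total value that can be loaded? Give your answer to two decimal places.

Greedy by value/weight ratio, highest first.
Order: A (206/8=25.75) > G (151/9=16.78) > B (164/11=14.91) > F (190/18=10.56) > E (257/26=9.88) > D (152/34=4.47) > C (36/14=2.57)
Fill: take A (8 @ 206) → take G (9 @ 151) → take B (11 @ 164) → take F (18 @ 190) → take 5/26 of E → 49.42; 51/51 used.
Total value = 760.42

760.42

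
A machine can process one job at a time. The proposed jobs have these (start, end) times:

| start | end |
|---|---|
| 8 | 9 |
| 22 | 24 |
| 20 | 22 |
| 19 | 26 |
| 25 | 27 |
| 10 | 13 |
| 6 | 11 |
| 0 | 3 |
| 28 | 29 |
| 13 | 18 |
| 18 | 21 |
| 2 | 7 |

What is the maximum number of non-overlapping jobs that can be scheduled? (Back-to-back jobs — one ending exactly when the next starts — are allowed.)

Order by finish time; keep every interval that doesn't clash with the previous kept one.
By end time: (0,3), (2,7), (8,9), (6,11), (10,13), (13,18), (18,21), (20,22), (22,24), (19,26), (25,27), (28,29).
Pick (0,3); next start ≥ 3 → (8,9); next start ≥ 9 → (10,13); next start ≥ 13 → (13,18); next start ≥ 18 → (18,21); next start ≥ 21 → (22,24); next start ≥ 24 → (25,27); next start ≥ 27 → (28,29).
Selected 8 jobs.

8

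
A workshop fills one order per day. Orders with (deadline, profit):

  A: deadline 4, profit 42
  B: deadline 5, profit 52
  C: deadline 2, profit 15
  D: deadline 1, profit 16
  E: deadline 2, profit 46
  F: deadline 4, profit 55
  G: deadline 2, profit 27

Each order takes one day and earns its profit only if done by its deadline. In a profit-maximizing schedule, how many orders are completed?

By profit: F(d4,55), B(d5,52), E(d2,46), A(d4,42), G(d2,27), D(d1,16), C(d2,15)
F→slot 4; B→slot 5; E→slot 2; A→slot 3; G→slot 1; D skipped; C skipped.
5 of 7 scheduled.

5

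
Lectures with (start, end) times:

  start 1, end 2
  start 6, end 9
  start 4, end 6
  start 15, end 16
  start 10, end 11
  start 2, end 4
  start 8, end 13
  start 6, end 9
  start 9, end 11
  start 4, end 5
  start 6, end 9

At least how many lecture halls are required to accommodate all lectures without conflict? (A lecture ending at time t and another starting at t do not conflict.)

4

Events (time:±→running): 1:+→1 2:-→0 2:+→1 4:-→0 4:+→1 4:+→2 5:-→1 6:-→0 6:+→1 6:+→2 6:+→3 8:+→4 … peak 4.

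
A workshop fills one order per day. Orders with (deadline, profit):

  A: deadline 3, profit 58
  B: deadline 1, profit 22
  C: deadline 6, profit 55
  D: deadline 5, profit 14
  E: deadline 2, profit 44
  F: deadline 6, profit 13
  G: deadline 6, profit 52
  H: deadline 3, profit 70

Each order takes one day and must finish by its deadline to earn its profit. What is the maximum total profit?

By profit: H(d3,70), A(d3,58), C(d6,55), G(d6,52), E(d2,44), B(d1,22), D(d5,14), F(d6,13)
H→slot 3; A→slot 2; C→slot 6; G→slot 5; E→slot 1; B skipped; D→slot 4; F skipped.
Profit = 44 + 58 + 70 + 14 + 52 + 55 = 293

293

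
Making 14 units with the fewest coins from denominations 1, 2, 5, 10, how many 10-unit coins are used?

Use the largest denomination that fits, subtract, and repeat.
14 = 1×10 + 2×2
Count of 10: 1

1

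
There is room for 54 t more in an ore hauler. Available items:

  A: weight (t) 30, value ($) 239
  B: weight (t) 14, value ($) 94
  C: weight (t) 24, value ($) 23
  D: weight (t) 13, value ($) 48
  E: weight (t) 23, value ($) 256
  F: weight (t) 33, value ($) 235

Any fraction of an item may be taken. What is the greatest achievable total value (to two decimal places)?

Sort by value per unit weight and fill in that order.
Ratios (sorted): E 11.13, A 7.97, F 7.12, B 6.71, D 3.69, C 0.96
take E (23 @ 256); take A (30 @ 239); take 1/33 of F → 7.12. Capacity used 54/54.
Total value = 502.12

502.12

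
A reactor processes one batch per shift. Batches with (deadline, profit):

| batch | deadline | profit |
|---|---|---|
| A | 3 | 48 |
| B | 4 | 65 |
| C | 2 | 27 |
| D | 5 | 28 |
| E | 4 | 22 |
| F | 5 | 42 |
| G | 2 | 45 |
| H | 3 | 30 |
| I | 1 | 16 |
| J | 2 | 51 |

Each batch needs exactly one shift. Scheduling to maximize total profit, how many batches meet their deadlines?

Sort by profit descending; place each in the latest free slot ≤ its deadline.
By profit: B(d4,65), J(d2,51), A(d3,48), G(d2,45), F(d5,42), H(d3,30), D(d5,28), C(d2,27), E(d4,22), I(d1,16)
B→slot 4; J→slot 2; A→slot 3; G→slot 1; F→slot 5; H skipped; D skipped; C skipped; E skipped; I skipped.
5 of 10 scheduled.

5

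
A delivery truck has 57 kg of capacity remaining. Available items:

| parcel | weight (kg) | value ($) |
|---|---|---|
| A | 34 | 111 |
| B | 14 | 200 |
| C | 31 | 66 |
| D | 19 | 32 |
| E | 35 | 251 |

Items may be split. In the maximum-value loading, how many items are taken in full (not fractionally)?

2

Order: B (200/14=14.29) > E (251/35=7.17) > A (111/34=3.26) > C (66/31=2.13) > D (32/19=1.68)
Fill: take B (14 @ 200) → take E (35 @ 251) → take 8/34 of A → 26.12; 57/57 used.
2 item(s) taken whole; one partial (take 8/34 of A).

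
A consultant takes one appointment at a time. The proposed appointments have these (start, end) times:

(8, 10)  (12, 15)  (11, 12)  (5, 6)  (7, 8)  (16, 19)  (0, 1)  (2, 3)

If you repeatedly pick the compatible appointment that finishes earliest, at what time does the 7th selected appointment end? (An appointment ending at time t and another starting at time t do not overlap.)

15

Sorted by end: (0,1)  (2,3)  (5,6)  (7,8)  (8,10)  (11,12)  (12,15)  (16,19)
take (0,1); take (2,3); take (5,6); take (7,8); take (8,10); take (11,12); take (12,15); take (16,19).
Selected: (0,1) (2,3) (5,6) (7,8) (8,10) (11,12) (12,15) (16,19)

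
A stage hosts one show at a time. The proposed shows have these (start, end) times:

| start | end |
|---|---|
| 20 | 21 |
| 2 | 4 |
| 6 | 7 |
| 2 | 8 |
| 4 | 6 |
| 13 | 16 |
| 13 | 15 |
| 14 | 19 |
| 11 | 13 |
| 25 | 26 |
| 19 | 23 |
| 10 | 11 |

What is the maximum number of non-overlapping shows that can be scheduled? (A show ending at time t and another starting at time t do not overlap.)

Greedy by earliest finish: after sorting by end time, pick each interval compatible with the last pick.
By end time: (2,4), (4,6), (6,7), (2,8), (10,11), (11,13), (13,15), (13,16), (14,19), (20,21), (19,23), (25,26).
Pick (2,4); next start ≥ 4 → (4,6); next start ≥ 6 → (6,7); next start ≥ 7 → (10,11); next start ≥ 11 → (11,13); next start ≥ 13 → (13,15); next start ≥ 15 → (20,21); next start ≥ 21 → (25,26).
Selected 8 shows.

8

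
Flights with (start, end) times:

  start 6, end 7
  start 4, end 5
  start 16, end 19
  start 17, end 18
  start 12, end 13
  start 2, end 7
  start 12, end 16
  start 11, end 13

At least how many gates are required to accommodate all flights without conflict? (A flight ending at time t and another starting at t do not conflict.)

3

The answer is the maximum number of intervals overlapping at any instant.
Events (time:±→running): 2:+→1 4:+→2 5:-→1 6:+→2 7:-→1 7:-→0 11:+→1 12:+→2 12:+→3 … peak 3.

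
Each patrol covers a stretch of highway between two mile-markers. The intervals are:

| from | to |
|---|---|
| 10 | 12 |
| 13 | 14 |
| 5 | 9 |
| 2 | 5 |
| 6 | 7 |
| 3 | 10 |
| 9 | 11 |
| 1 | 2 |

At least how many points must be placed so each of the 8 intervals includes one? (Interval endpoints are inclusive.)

Sort by right endpoint; whenever an interval is uncovered, place a point at its right end.
By right end: [1,2]  [2,5]  [6,7]  [5,9]  [3,10]  [9,11]  [10,12]  [13,14]
[1,2] uncovered → point at 2; [6,7] uncovered → point at 7; [9,11] uncovered → point at 11; [13,14] uncovered → point at 14.
Points: 2, 7, 11, 14 (4 total).

4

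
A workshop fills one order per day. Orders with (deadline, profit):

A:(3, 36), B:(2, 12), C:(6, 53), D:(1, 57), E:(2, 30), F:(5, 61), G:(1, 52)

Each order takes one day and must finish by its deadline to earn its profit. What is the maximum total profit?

237

Sort by profit descending; place each in the latest free slot ≤ its deadline.
Profit order: F=61 D=57 C=53 G=52 A=36 E=30 B=12
Assign: F→slot 5, D→slot 1, C→slot 6, G skipped, A→slot 3, E→slot 2, B skipped.
Slots: [1:D] [2:E] [3:A] [5:F] [6:C]
Profit = 57 + 30 + 36 + 61 + 53 = 237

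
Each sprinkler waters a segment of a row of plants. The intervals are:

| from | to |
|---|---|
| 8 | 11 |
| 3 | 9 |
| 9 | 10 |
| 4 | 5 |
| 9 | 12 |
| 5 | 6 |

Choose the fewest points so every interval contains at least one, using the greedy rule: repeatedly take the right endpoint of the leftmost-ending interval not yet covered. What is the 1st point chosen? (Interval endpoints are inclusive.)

Sort by right endpoint; whenever an interval is uncovered, place a point at its right end.
By right end: [4,5]  [5,6]  [3,9]  [9,10]  [8,11]  [9,12]
[4,5] uncovered → point at 5; [9,10] uncovered → point at 10.
Points: 5, 10 (2 total).

5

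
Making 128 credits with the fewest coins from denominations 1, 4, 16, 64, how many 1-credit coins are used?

Greedy: take as many of the largest coin as possible, then repeat with the remainder.
128 − 2×64→0
Count of 1: 0

0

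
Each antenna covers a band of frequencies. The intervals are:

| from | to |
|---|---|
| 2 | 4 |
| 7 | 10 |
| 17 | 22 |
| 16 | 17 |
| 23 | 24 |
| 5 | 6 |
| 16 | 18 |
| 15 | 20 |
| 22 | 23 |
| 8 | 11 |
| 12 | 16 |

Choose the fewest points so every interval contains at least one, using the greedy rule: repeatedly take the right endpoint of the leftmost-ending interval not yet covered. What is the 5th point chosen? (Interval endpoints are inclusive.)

By right end: [2,4]  [5,6]  [7,10]  [8,11]  [12,16]  [16,17]  [16,18]  [15,20]  [17,22]  [22,23]  [23,24]
[2,4] uncovered → point at 4; [5,6] uncovered → point at 6; [7,10] uncovered → point at 10; [12,16] uncovered → point at 16; [17,22] uncovered → point at 22; [23,24] uncovered → point at 24.
Points: 4, 6, 10, 16, 22, 24 (6 total).

22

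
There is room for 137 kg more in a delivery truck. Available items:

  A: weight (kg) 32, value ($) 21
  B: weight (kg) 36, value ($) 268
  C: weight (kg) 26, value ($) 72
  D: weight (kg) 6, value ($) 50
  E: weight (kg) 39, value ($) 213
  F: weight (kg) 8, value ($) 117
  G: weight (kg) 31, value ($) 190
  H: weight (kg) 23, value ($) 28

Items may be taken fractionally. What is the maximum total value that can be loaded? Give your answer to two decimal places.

885.08

Ratios (sorted): F 14.62, D 8.33, B 7.44, G 6.13, E 5.46, C 2.77, H 1.22, A 0.66
take F (8 @ 117); take D (6 @ 50); take B (36 @ 268); take G (31 @ 190); take E (39 @ 213); take 17/26 of C → 47.08. Capacity used 137/137.
Total value = 885.08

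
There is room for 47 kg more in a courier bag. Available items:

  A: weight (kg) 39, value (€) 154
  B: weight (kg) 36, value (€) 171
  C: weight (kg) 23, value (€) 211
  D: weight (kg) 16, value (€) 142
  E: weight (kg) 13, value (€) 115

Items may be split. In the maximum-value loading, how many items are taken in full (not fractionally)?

2

Order: C (211/23=9.17) > D (142/16=8.88) > E (115/13=8.85) > B (171/36=4.75) > A (154/39=3.95)
Fill: take C (23 @ 211) → take D (16 @ 142) → take 8/13 of E → 70.77; 47/47 used.
2 item(s) taken whole; one partial (take 8/13 of E).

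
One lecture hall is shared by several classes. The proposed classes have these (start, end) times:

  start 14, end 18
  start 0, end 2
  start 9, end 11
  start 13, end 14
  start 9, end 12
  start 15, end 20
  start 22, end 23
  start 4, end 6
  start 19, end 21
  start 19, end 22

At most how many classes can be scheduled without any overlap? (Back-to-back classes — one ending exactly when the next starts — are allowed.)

Greedy by earliest finish: after sorting by end time, pick each interval compatible with the last pick.
By end time: (0,2), (4,6), (9,11), (9,12), (13,14), (14,18), (15,20), (19,21), (19,22), (22,23).
Pick (0,2); next start ≥ 2 → (4,6); next start ≥ 6 → (9,11); next start ≥ 11 → (13,14); next start ≥ 14 → (14,18); next start ≥ 18 → (19,21); next start ≥ 21 → (22,23).
Selected 7 classes.

7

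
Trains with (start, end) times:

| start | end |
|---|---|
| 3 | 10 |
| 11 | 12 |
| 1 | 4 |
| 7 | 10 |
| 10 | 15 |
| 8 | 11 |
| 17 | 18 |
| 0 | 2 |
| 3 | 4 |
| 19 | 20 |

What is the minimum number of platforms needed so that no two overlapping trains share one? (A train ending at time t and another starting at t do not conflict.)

3

Count concurrent intervals with a sweep; the peak is the room count.
Events (time:±→running): 0:+→1 1:+→2 2:-→1 3:+→2 3:+→3 … peak 3.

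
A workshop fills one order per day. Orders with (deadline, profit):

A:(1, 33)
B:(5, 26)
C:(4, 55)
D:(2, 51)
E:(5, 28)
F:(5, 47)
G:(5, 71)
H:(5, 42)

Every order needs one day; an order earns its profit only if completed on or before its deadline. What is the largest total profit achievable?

266

Profit order: G=71 C=55 D=51 F=47 H=42 A=33 E=28 B=26
Assign: G→slot 5, C→slot 4, D→slot 2, F→slot 3, H→slot 1, A skipped, E skipped, B skipped.
Slots: [1:H] [2:D] [3:F] [4:C] [5:G]
Profit = 42 + 51 + 47 + 55 + 71 = 266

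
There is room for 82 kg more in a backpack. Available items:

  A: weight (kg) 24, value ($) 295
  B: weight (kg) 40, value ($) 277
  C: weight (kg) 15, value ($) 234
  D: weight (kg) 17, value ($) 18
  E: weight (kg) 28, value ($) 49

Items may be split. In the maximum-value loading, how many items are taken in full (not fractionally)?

Greedy by value/weight ratio, highest first.
Ratios (sorted): C 15.60, A 12.29, B 6.92, E 1.75, D 1.06
take C (15 @ 234); take A (24 @ 295); take B (40 @ 277); take 3/28 of E → 5.25. Capacity used 82/82.
3 item(s) taken whole; one partial (take 3/28 of E).

3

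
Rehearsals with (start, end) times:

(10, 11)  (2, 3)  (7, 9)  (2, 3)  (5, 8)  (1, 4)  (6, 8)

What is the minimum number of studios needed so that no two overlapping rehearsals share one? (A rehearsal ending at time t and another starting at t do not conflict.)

The answer is the maximum number of intervals overlapping at any instant.
starts: [1, 2, 2, 5, 6, 7, 10]
ends:   [3, 3, 4, 8, 8, 9, 11]
s1→1 s2→2 s2→3  — peak 3.

3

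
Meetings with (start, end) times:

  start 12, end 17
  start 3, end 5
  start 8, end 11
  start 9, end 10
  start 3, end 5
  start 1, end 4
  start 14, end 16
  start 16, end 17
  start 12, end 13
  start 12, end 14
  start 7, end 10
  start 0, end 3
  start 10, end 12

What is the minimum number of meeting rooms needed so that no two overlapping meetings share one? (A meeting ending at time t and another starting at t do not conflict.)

3

starts: [0, 1, 3, 3, 7, 8, 9, 10, 12, 12, 12, 14, 16]
ends:   [3, 4, 5, 5, 10, 10, 11, 12, 13, 14, 16, 17, 17]
s0→1 s1→2 e3→1 s3→2 s3→3  — peak 3.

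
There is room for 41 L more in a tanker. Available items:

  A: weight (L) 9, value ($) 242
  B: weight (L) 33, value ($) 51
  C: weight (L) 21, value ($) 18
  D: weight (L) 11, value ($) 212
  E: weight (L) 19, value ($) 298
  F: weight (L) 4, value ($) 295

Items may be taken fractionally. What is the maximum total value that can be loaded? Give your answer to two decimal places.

Sort by value per unit weight and fill in that order.
Order: F (295/4=73.75) > A (242/9=26.89) > D (212/11=19.27) > E (298/19=15.68) > B (51/33=1.55) > C (18/21=0.86)
Fill: take F (4 @ 295) → take A (9 @ 242) → take D (11 @ 212) → take 17/19 of E → 266.63; 41/41 used.
Total value = 1015.63

1015.63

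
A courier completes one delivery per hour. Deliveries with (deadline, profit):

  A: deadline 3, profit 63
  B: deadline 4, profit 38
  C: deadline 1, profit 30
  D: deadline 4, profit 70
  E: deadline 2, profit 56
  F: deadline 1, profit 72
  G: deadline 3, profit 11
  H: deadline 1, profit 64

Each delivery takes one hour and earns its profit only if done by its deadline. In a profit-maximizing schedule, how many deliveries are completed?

Profit order: F=72 D=70 H=64 A=63 E=56 B=38 C=30 G=11
Assign: F→slot 1, D→slot 4, H skipped, A→slot 3, E→slot 2, B skipped, C skipped, G skipped.
Slots: [1:F] [2:E] [3:A] [4:D]
4 of 8 scheduled.

4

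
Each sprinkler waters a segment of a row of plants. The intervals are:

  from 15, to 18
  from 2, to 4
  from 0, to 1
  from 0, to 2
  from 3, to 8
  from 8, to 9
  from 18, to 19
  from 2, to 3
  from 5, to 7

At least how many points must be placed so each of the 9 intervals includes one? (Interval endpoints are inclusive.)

Process intervals by earliest right end; each time one isn't hit yet, stab at its right endpoint.
By right end: [0,1]  [0,2]  [2,3]  [2,4]  [5,7]  [3,8]  [8,9]  [15,18]  [18,19]
[0,1] uncovered → point at 1; [2,3] uncovered → point at 3; [5,7] uncovered → point at 7; [8,9] uncovered → point at 9; [15,18] uncovered → point at 18.
Points: 1, 3, 7, 9, 18 (5 total).

5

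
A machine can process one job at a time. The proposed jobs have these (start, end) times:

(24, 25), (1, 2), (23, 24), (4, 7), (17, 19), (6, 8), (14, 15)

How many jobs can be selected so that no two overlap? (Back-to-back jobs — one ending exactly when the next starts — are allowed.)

Sort by end time and greedily take each interval whose start is ≥ the last chosen end.
By end time: (1,2), (4,7), (6,8), (14,15), (17,19), (23,24), (24,25).
Pick (1,2); next start ≥ 2 → (4,7); next start ≥ 7 → (14,15); next start ≥ 15 → (17,19); next start ≥ 19 → (23,24); next start ≥ 24 → (24,25).
Selected 6 jobs.

6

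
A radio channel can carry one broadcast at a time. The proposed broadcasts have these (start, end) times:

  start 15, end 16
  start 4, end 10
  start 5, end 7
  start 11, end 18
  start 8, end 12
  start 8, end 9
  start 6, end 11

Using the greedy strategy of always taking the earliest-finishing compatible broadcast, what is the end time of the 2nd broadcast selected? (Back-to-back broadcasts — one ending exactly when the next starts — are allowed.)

9

Order by finish time; keep every interval that doesn't clash with the previous kept one.
By end time: (5,7), (8,9), (4,10), (6,11), (8,12), (15,16), (11,18).
Pick (5,7); next start ≥ 7 → (8,9); next start ≥ 9 → (15,16).
Selected: (5,7) (8,9) (15,16)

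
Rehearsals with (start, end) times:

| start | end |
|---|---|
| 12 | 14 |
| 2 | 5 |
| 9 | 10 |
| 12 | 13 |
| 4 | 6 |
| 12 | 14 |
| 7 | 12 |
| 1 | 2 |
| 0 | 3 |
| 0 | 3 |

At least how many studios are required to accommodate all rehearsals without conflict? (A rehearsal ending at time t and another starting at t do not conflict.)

3

The answer is the maximum number of intervals overlapping at any instant.
starts: [0, 0, 1, 2, 4, 7, 9, 12, 12, 12]
ends:   [2, 3, 3, 5, 6, 10, 12, 13, 14, 14]
s0→1 s0→2 s1→3  — peak 3.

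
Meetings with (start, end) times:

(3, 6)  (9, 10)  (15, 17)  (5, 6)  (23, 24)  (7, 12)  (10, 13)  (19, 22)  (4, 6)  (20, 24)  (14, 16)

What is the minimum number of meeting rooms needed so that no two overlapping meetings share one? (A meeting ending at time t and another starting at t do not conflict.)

3

Count concurrent intervals with a sweep; the peak is the room count.
Events (time:±→running): 3:+→1 4:+→2 5:+→3 … peak 3.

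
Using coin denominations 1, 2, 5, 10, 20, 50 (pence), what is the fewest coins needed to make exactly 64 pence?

4

64 − 1×50→14 − 1×10→4 − 2×2→0
Total coins = 1 + 1 + 2 = 4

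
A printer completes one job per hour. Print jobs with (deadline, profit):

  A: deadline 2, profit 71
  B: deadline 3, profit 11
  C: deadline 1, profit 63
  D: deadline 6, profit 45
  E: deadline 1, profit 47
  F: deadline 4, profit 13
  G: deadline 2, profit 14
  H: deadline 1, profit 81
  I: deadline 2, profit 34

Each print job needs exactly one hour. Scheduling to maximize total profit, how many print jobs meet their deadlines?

5

By profit: H(d1,81), A(d2,71), C(d1,63), E(d1,47), D(d6,45), I(d2,34), G(d2,14), F(d4,13), B(d3,11)
H→slot 1; A→slot 2; C skipped; E skipped; D→slot 6; I skipped; G skipped; F→slot 4; B→slot 3.
5 of 9 scheduled.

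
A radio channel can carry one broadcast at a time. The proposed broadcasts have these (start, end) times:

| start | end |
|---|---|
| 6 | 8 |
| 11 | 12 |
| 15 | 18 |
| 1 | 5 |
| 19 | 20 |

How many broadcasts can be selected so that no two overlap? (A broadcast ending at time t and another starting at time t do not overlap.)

5

By end time: (1,5), (6,8), (11,12), (15,18), (19,20).
Pick (1,5); next start ≥ 5 → (6,8); next start ≥ 8 → (11,12); next start ≥ 12 → (15,18); next start ≥ 18 → (19,20).
Selected 5 broadcasts.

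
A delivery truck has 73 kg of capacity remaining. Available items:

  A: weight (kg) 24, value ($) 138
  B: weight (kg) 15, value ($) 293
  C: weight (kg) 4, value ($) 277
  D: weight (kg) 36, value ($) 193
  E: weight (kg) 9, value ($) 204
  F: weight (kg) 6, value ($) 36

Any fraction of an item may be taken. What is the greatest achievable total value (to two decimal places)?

Order: C (277/4=69.25) > E (204/9=22.67) > B (293/15=19.53) > F (36/6=6.00) > A (138/24=5.75) > D (193/36=5.36)
Fill: take C (4 @ 277) → take E (9 @ 204) → take B (15 @ 293) → take F (6 @ 36) → take A (24 @ 138) → take 15/36 of D → 80.42; 73/73 used.
Total value = 1028.42

1028.42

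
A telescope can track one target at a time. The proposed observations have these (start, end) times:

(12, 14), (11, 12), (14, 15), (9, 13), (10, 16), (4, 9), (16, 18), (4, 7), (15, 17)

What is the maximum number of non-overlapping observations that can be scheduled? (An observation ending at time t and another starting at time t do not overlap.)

Order by finish time; keep every interval that doesn't clash with the previous kept one.
By end time: (4,7), (4,9), (11,12), (9,13), (12,14), (14,15), (10,16), (15,17), (16,18).
Pick (4,7); next start ≥ 7 → (11,12); next start ≥ 12 → (12,14); next start ≥ 14 → (14,15); next start ≥ 15 → (15,17).
Selected 5 observations.

5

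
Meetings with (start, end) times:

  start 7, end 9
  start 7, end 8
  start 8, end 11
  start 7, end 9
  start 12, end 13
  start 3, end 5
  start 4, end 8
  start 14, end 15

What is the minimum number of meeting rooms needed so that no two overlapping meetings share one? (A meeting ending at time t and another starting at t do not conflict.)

4

The answer is the maximum number of intervals overlapping at any instant.
Events (time:±→running): 3:+→1 4:+→2 5:-→1 7:+→2 7:+→3 7:+→4 … peak 4.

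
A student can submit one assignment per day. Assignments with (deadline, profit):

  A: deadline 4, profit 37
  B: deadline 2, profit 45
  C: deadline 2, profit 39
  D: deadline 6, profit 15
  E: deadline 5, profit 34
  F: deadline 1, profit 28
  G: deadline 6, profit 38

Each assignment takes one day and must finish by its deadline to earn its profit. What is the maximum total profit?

Sort by profit descending; place each in the latest free slot ≤ its deadline.
Profit order: B=45 C=39 G=38 A=37 E=34 F=28 D=15
Assign: B→slot 2, C→slot 1, G→slot 6, A→slot 4, E→slot 5, F skipped, D→slot 3.
Slots: [1:C] [2:B] [3:D] [4:A] [5:E] [6:G]
Profit = 39 + 45 + 15 + 37 + 34 + 38 = 208

208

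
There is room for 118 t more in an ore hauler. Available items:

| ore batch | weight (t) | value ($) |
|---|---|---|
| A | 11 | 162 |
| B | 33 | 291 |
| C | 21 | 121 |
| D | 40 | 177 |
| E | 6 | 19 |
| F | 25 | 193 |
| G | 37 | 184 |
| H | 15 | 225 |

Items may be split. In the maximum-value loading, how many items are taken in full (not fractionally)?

5

Sort by value per unit weight and fill in that order.
Ratios (sorted): H 15.00, A 14.73, B 8.82, F 7.72, C 5.76, G 4.97, D 4.42, E 3.17
take H (15 @ 225); take A (11 @ 162); take B (33 @ 291); take F (25 @ 193); take C (21 @ 121); take 13/37 of G → 64.65. Capacity used 118/118.
5 item(s) taken whole; one partial (take 13/37 of G).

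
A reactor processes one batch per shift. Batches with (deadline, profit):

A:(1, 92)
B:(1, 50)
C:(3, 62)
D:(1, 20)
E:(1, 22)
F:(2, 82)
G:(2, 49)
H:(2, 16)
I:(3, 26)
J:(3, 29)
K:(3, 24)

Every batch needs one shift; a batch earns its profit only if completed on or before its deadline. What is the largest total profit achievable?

Profit order: A=92 F=82 C=62 B=50 G=49 J=29 I=26 K=24 E=22 D=20 H=16
Assign: A→slot 1, F→slot 2, C→slot 3, B skipped, G skipped, J skipped, I skipped, K skipped, E skipped, D skipped, H skipped.
Slots: [1:A] [2:F] [3:C]
Profit = 92 + 82 + 62 = 236

236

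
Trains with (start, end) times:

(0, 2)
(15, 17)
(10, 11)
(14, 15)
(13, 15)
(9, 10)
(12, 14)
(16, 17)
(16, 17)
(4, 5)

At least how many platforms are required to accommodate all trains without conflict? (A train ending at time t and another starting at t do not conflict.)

3

The answer is the maximum number of intervals overlapping at any instant.
Events (time:±→running): 0:+→1 2:-→0 4:+→1 5:-→0 9:+→1 10:-→0 10:+→1 11:-→0 12:+→1 13:+→2 14:-→1 14:+→2 15:-→1 15:-→0 15:+→1 16:+→2 16:+→3 … peak 3.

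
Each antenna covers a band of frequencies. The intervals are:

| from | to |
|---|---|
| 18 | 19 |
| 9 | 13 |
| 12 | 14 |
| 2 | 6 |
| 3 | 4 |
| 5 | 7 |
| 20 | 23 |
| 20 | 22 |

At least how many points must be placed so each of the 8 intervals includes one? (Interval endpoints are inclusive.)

5

Sort by right endpoint; whenever an interval is uncovered, place a point at its right end.
Sorted: [3,4] [2,6] [5,7] [9,13] [12,14] [18,19] [20,22] [20,23]
{[3,4],[2,6]} hit by 4; {[5,7]} hit by 7; {[9,13],[12,14]} hit by 13; {[18,19]} hit by 19; {[20,22],[20,23]} hit by 22.
Points: 4, 7, 13, 19, 22 (5 total).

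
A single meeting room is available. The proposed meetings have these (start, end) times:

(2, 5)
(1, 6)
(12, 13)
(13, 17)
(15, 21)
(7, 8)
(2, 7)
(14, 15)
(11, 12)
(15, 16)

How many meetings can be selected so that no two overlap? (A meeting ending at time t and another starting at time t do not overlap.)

Greedy by earliest finish: after sorting by end time, pick each interval compatible with the last pick.
By end time: (2,5), (1,6), (2,7), (7,8), (11,12), (12,13), (14,15), (15,16), (13,17), (15,21).
Pick (2,5); next start ≥ 5 → (7,8); next start ≥ 8 → (11,12); next start ≥ 12 → (12,13); next start ≥ 13 → (14,15); next start ≥ 15 → (15,16).
Selected 6 meetings.

6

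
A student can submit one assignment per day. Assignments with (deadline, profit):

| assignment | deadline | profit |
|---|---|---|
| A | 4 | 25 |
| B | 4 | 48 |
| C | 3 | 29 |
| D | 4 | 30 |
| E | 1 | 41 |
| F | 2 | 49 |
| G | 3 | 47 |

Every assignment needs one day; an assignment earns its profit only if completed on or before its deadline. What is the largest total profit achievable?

185

Take jobs in profit order; each goes to the latest open slot no later than its deadline.
By profit: F(d2,49), B(d4,48), G(d3,47), E(d1,41), D(d4,30), C(d3,29), A(d4,25)
F→slot 2; B→slot 4; G→slot 3; E→slot 1; D skipped; C skipped; A skipped.
Profit = 41 + 49 + 47 + 48 = 185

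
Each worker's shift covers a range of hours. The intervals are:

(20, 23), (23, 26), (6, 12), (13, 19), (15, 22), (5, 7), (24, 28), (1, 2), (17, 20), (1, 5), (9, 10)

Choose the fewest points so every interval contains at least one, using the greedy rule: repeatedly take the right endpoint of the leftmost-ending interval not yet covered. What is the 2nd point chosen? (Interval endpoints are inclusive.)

Sort by right endpoint; whenever an interval is uncovered, place a point at its right end.
By right end: [1,2]  [1,5]  [5,7]  [9,10]  [6,12]  [13,19]  [17,20]  [15,22]  [20,23]  [23,26]  [24,28]
[1,2] uncovered → point at 2; [5,7] uncovered → point at 7; [9,10] uncovered → point at 10; [13,19] uncovered → point at 19; [20,23] uncovered → point at 23; [24,28] uncovered → point at 28.
Points: 2, 7, 10, 19, 23, 28 (6 total).

7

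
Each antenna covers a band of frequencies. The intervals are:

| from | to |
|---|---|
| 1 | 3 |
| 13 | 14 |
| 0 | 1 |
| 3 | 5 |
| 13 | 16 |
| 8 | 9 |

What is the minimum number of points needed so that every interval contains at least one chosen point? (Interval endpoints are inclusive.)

Process intervals by earliest right end; each time one isn't hit yet, stab at its right endpoint.
Sorted: [0,1] [1,3] [3,5] [8,9] [13,14] [13,16]
{[0,1],[1,3]} hit by 1; {[3,5]} hit by 5; {[8,9]} hit by 9; {[13,14],[13,16]} hit by 14.
Points: 1, 5, 9, 14 (4 total).

4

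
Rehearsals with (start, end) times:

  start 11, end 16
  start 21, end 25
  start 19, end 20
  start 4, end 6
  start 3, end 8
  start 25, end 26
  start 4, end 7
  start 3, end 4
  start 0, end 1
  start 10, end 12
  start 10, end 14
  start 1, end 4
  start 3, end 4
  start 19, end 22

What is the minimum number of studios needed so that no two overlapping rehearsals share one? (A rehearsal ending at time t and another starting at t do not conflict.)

Count concurrent intervals with a sweep; the peak is the room count.
starts: [0, 1, 3, 3, 3, 4, 4, 10, 10, 11, 19, 19, 21, 25]
ends:   [1, 4, 4, 4, 6, 7, 8, 12, 14, 16, 20, 22, 25, 26]
s0→1 e1→0 s1→1 s3→2 s3→3 s3→4  — peak 4.

4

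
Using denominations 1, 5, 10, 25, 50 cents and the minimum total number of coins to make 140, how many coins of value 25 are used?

1

Greedy: take as many of the largest coin as possible, then repeat with the remainder.
140 = 2×50 + 1×25 + 1×10 + 1×5
Count of 25: 1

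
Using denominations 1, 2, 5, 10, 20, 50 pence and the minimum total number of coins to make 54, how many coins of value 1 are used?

54 − 1×50→4 − 2×2→0
Count of 1: 0

0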